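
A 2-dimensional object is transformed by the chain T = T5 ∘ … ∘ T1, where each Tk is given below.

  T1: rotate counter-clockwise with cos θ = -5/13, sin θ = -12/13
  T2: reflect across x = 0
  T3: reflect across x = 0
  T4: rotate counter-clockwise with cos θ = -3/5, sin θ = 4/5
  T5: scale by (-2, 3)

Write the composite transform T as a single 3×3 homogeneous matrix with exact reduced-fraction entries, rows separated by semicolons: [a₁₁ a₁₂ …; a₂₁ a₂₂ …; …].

T1 = [-5/13 12/13 0; -12/13 -5/13 0; 0 0 1]
T2·T1 = [5/13 -12/13 0; -12/13 -5/13 0; 0 0 1]
T3·…·T1 = [-5/13 12/13 0; -12/13 -5/13 0; 0 0 1]
T4·…·T1 = [63/65 -16/65 0; 16/65 63/65 0; 0 0 1]
T5·…·T1 = [-126/65 32/65 0; 48/65 189/65 0; 0 0 1]

T = [-126/65 32/65 0; 48/65 189/65 0; 0 0 1]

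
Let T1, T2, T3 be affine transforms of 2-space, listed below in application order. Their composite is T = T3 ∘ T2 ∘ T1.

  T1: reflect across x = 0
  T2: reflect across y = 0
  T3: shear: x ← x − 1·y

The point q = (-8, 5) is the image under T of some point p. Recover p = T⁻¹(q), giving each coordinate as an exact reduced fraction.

p = (3, -5)

T1 = [-1 0 0; 0 1 0; 0 0 1]
T2·T1 = [-1 0 0; 0 -1 0; 0 0 1]
T3·…·T1 = [-1 1 0; 0 -1 0; 0 0 1]
det M = 1; M⁻¹ = [-1 -1 0; 0 -1 0; 0 0 1]
M⁻¹ · (-8, 5)ᵀ = (3, -5)ᵀ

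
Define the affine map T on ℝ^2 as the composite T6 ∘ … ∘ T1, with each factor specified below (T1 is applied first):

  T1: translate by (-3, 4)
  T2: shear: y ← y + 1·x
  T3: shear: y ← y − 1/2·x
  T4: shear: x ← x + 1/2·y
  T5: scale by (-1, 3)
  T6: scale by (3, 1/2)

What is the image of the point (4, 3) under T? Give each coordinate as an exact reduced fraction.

T1 translate by (-3, 4): (4, 3) → (1, 7)
T2 shear: y ← y + 1·x: (1, 7) → (1, 8)
T3 shear: y ← y − 1/2·x: (1, 8) → (1, 15/2)
T4 shear: x ← x + 1/2·y: (1, 15/2) → (19/4, 15/2)
T5 scale by (-1, 3): (19/4, 15/2) → (-19/4, 45/2)
T6 scale by (3, 1/2): (-19/4, 45/2) → (-57/4, 45/4)

T(p) = (-57/4, 45/4)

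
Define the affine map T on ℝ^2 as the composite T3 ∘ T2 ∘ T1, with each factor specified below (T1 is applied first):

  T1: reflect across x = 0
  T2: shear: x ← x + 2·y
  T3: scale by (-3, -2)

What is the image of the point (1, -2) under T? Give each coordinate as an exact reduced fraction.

T1 reflect across x = 0: (1, -2) → (-1, -2)
T2 shear: x ← x + 2·y: (-1, -2) → (-5, -2)
T3 scale by (-3, -2): (-5, -2) → (15, 4)

T(p) = (15, 4)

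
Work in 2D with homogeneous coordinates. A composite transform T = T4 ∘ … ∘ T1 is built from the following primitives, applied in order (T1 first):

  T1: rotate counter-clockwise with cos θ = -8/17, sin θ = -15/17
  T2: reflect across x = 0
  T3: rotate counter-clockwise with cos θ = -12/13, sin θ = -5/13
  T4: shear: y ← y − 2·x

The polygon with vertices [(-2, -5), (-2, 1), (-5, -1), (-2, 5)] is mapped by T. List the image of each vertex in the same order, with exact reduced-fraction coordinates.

T1 rotate counter-clockwise with cos θ = -8/17, sin θ = -15/17: (-2, -5) → (-59/17, 70/17); (-2, 1) → (31/17, 22/17); (-5, -1) → (25/17, 83/17); (-2, 5) → (91/17, -10/17)
T2 reflect across x = 0: (-59/17, 70/17) → (59/17, 70/17); (31/17, 22/17) → (-31/17, 22/17); (25/17, 83/17) → (-25/17, 83/17); (91/17, -10/17) → (-91/17, -10/17)
T3 rotate counter-clockwise with cos θ = -12/13, sin θ = -5/13: (59/17, 70/17) → (-358/221, -1135/221); (-31/17, 22/17) → (482/221, -109/221); (-25/17, 83/17) → (55/17, -67/17); (-91/17, -10/17) → (1042/221, 575/221)
T4 shear: y ← y − 2·x: (-358/221, -1135/221) → (-358/221, -419/221); (482/221, -109/221) → (482/221, -1073/221); (55/17, -67/17) → (55/17, -177/17); (1042/221, 575/221) → (1042/221, -1509/221)

image vertices: (-358/221, -419/221), (482/221, -1073/221), (55/17, -177/17), (1042/221, -1509/221)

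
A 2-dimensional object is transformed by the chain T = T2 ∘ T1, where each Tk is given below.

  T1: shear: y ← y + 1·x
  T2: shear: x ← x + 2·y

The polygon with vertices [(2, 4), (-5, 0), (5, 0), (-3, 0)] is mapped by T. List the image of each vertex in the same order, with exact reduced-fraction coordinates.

T1 shear: y ← y + 1·x: (2, 4) → (2, 6); (-5, 0) → (-5, -5); (5, 0) → (5, 5); (-3, 0) → (-3, -3)
T2 shear: x ← x + 2·y: (2, 6) → (14, 6); (-5, -5) → (-15, -5); (5, 5) → (15, 5); (-3, -3) → (-9, -3)

image vertices: (14, 6), (-15, -5), (15, 5), (-9, -3)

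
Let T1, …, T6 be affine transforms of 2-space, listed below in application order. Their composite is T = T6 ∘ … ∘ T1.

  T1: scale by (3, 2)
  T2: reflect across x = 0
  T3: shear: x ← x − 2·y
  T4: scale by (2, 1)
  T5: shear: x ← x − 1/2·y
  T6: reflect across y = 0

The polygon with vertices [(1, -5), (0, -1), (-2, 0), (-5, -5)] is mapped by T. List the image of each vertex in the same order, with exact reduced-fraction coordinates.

image vertices: (39, 10), (9, 2), (12, 0), (75, 10)

T1 scale by (3, 2): (1, -5) → (3, -10); (0, -1) → (0, -2); (-2, 0) → (-6, 0); (-5, -5) → (-15, -10)
T2 reflect across x = 0: (3, -10) → (-3, -10); (0, -2) → (0, -2); (-6, 0) → (6, 0); (-15, -10) → (15, -10)
T3 shear: x ← x − 2·y: (-3, -10) → (17, -10); (0, -2) → (4, -2); (6, 0) → (6, 0); (15, -10) → (35, -10)
T4 scale by (2, 1): (17, -10) → (34, -10); (4, -2) → (8, -2); (6, 0) → (12, 0); (35, -10) → (70, -10)
T5 shear: x ← x − 1/2·y: (34, -10) → (39, -10); (8, -2) → (9, -2); (12, 0) → (12, 0); (70, -10) → (75, -10)
T6 reflect across y = 0: (39, -10) → (39, 10); (9, -2) → (9, 2); (12, 0) → (12, 0); (75, -10) → (75, 10)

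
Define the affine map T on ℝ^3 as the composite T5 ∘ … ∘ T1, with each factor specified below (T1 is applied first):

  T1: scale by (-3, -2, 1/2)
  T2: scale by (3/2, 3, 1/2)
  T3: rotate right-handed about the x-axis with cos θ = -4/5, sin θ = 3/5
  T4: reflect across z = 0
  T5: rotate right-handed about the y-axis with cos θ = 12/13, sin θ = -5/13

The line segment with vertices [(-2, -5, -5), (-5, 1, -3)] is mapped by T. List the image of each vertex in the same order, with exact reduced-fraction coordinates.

T1 scale by (-3, -2, 1/2): (-2, -5, -5) → (6, 10, -5/2); (-5, 1, -3) → (15, -2, -3/2)
T2 scale by (3/2, 3, 1/2): (6, 10, -5/2) → (9, 30, -5/4); (15, -2, -3/2) → (45/2, -6, -3/4)
T3 rotate right-handed about the x-axis with cos θ = -4/5, sin θ = 3/5: (9, 30, -5/4) → (9, -93/4, 19); (45/2, -6, -3/4) → (45/2, 21/4, -3)
T4 reflect across z = 0: (9, -93/4, 19) → (9, -93/4, -19); (45/2, 21/4, -3) → (45/2, 21/4, 3)
T5 rotate right-handed about the y-axis with cos θ = 12/13, sin θ = -5/13: (9, -93/4, -19) → (203/13, -93/4, -183/13); (45/2, 21/4, 3) → (255/13, 21/4, 297/26)

image vertices: (203/13, -93/4, -183/13), (255/13, 21/4, 297/26)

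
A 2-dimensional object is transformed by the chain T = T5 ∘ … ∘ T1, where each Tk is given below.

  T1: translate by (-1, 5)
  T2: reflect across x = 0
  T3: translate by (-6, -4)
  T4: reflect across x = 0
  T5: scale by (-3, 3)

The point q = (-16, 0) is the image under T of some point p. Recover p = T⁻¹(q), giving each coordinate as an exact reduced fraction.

T1 = [1 0 -1; 0 1 5; 0 0 1]
T2·T1 = [-1 0 1; 0 1 5; 0 0 1]
T3·…·T1 = [-1 0 -5; 0 1 1; 0 0 1]
T4·…·T1 = [1 0 5; 0 1 1; 0 0 1]
T5·…·T1 = [-3 0 -15; 0 3 3; 0 0 1]
det M = -9; M⁻¹ = [-1/3 0 -5; 0 1/3 -1; 0 0 1]
M⁻¹ · (-16, 0)ᵀ = (1/3, -1)ᵀ

p = (1/3, -1)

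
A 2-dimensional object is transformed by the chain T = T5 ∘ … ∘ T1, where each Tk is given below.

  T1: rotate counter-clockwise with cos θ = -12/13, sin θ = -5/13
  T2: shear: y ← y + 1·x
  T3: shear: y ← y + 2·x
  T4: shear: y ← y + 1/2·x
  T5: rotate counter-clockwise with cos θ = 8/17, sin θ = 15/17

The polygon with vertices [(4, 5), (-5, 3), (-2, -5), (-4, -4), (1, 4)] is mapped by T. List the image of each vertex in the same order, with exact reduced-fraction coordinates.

image vertices: (4447/442, -1629/221), (-6345/442, 3137/221), (-2011/442, 517/221), (-2266/221, 1748/221), (439/221, -80/221)

T1 rotate counter-clockwise with cos θ = -12/13, sin θ = -5/13: (4, 5) → (-23/13, -80/13); (-5, 3) → (75/13, -11/13); (-2, -5) → (-1/13, 70/13); (-4, -4) → (28/13, 68/13); (1, 4) → (8/13, -53/13)
T2 shear: y ← y + 1·x: (-23/13, -80/13) → (-23/13, -103/13); (75/13, -11/13) → (75/13, 64/13); (-1/13, 70/13) → (-1/13, 69/13); (28/13, 68/13) → (28/13, 96/13); (8/13, -53/13) → (8/13, -45/13)
T3 shear: y ← y + 2·x: (-23/13, -103/13) → (-23/13, -149/13); (75/13, 64/13) → (75/13, 214/13); (-1/13, 69/13) → (-1/13, 67/13); (28/13, 96/13) → (28/13, 152/13); (8/13, -45/13) → (8/13, -29/13)
T4 shear: y ← y + 1/2·x: (-23/13, -149/13) → (-23/13, -321/26); (75/13, 214/13) → (75/13, 503/26); (-1/13, 67/13) → (-1/13, 133/26); (28/13, 152/13) → (28/13, 166/13); (8/13, -29/13) → (8/13, -25/13)
T5 rotate counter-clockwise with cos θ = 8/17, sin θ = 15/17: (-23/13, -321/26) → (4447/442, -1629/221); (75/13, 503/26) → (-6345/442, 3137/221); (-1/13, 133/26) → (-2011/442, 517/221); (28/13, 166/13) → (-2266/221, 1748/221); (8/13, -25/13) → (439/221, -80/221)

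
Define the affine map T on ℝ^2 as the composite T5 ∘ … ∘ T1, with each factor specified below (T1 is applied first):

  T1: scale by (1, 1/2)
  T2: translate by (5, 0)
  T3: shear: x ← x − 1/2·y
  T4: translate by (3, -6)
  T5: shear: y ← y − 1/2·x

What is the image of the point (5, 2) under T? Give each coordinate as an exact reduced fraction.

T(p) = (25/2, -45/4)

T1 scale by (1, 1/2): (5, 2) → (5, 1)
T2 translate by (5, 0): (5, 1) → (10, 1)
T3 shear: x ← x − 1/2·y: (10, 1) → (19/2, 1)
T4 translate by (3, -6): (19/2, 1) → (25/2, -5)
T5 shear: y ← y − 1/2·x: (25/2, -5) → (25/2, -45/4)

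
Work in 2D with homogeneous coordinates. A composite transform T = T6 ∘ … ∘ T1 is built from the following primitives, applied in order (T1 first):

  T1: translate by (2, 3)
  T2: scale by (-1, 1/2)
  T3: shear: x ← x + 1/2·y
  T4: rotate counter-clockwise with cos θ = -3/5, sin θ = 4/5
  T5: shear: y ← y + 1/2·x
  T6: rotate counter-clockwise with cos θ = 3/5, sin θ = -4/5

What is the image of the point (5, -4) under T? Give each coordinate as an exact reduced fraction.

T1 translate by (2, 3): (5, -4) → (7, -1)
T2 scale by (-1, 1/2): (7, -1) → (-7, -1/2)
T3 shear: x ← x + 1/2·y: (-7, -1/2) → (-29/4, -1/2)
T4 rotate counter-clockwise with cos θ = -3/5, sin θ = 4/5: (-29/4, -1/2) → (19/4, -11/2)
T5 shear: y ← y + 1/2·x: (19/4, -11/2) → (19/4, -25/8)
T6 rotate counter-clockwise with cos θ = 3/5, sin θ = -4/5: (19/4, -25/8) → (7/20, -227/40)

T(p) = (7/20, -227/40)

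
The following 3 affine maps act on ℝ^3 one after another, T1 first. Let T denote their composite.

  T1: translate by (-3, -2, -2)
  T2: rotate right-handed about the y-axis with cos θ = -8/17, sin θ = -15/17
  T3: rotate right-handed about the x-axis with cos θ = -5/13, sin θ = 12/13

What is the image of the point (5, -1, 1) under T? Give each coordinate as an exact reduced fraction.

T(p) = (-1/17, -201/221, -802/221)

T1 translate by (-3, -2, -2): (5, -1, 1) → (2, -3, -1)
T2 rotate right-handed about the y-axis with cos θ = -8/17, sin θ = -15/17: (2, -3, -1) → (-1/17, -3, 38/17)
T3 rotate right-handed about the x-axis with cos θ = -5/13, sin θ = 12/13: (-1/17, -3, 38/17) → (-1/17, -201/221, -802/221)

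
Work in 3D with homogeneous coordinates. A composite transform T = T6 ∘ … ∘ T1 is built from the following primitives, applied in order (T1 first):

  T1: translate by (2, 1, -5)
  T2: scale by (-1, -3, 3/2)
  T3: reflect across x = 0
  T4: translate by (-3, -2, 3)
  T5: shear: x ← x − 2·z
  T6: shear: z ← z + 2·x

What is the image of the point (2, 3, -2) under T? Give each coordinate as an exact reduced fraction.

T1 translate by (2, 1, -5): (2, 3, -2) → (4, 4, -7)
T2 scale by (-1, -3, 3/2): (4, 4, -7) → (-4, -12, -21/2)
T3 reflect across x = 0: (-4, -12, -21/2) → (4, -12, -21/2)
T4 translate by (-3, -2, 3): (4, -12, -21/2) → (1, -14, -15/2)
T5 shear: x ← x − 2·z: (1, -14, -15/2) → (16, -14, -15/2)
T6 shear: z ← z + 2·x: (16, -14, -15/2) → (16, -14, 49/2)

T(p) = (16, -14, 49/2)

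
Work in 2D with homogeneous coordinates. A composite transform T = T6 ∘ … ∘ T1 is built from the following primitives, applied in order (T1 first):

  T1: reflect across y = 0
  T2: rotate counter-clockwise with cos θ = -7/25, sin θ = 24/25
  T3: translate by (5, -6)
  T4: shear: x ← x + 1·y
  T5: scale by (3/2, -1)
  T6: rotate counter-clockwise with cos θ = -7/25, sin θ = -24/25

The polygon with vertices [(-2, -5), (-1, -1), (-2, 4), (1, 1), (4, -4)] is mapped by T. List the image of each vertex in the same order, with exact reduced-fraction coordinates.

image vertices: (7839/625, 6073/625), (10221/1250, 1361/625), (1359/250, -706/125), (5229/1250, -1661/625), (5637/1250, 2342/625)

T1 reflect across y = 0: (-2, -5) → (-2, 5); (-1, -1) → (-1, 1); (-2, 4) → (-2, -4); (1, 1) → (1, -1); (4, -4) → (4, 4)
T2 rotate counter-clockwise with cos θ = -7/25, sin θ = 24/25: (-2, 5) → (-106/25, -83/25); (-1, 1) → (-17/25, -31/25); (-2, -4) → (22/5, -4/5); (1, -1) → (17/25, 31/25); (4, 4) → (-124/25, 68/25)
T3 translate by (5, -6): (-106/25, -83/25) → (19/25, -233/25); (-17/25, -31/25) → (108/25, -181/25); (22/5, -4/5) → (47/5, -34/5); (17/25, 31/25) → (142/25, -119/25); (-124/25, 68/25) → (1/25, -82/25)
T4 shear: x ← x + 1·y: (19/25, -233/25) → (-214/25, -233/25); (108/25, -181/25) → (-73/25, -181/25); (47/5, -34/5) → (13/5, -34/5); (142/25, -119/25) → (23/25, -119/25); (1/25, -82/25) → (-81/25, -82/25)
T5 scale by (3/2, -1): (-214/25, -233/25) → (-321/25, 233/25); (-73/25, -181/25) → (-219/50, 181/25); (13/5, -34/5) → (39/10, 34/5); (23/25, -119/25) → (69/50, 119/25); (-81/25, -82/25) → (-243/50, 82/25)
T6 rotate counter-clockwise with cos θ = -7/25, sin θ = -24/25: (-321/25, 233/25) → (7839/625, 6073/625); (-219/50, 181/25) → (10221/1250, 1361/625); (39/10, 34/5) → (1359/250, -706/125); (69/50, 119/25) → (5229/1250, -1661/625); (-243/50, 82/25) → (5637/1250, 2342/625)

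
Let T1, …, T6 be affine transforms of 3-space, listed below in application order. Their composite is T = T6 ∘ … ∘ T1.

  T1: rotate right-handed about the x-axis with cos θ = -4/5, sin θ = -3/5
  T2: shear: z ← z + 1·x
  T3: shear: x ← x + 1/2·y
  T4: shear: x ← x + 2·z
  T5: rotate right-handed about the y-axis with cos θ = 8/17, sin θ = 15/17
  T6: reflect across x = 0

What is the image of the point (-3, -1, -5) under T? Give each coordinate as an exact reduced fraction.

T1 rotate right-handed about the x-axis with cos θ = -4/5, sin θ = -3/5: (-3, -1, -5) → (-3, -11/5, 23/5)
T2 shear: z ← z + 1·x: (-3, -11/5, 23/5) → (-3, -11/5, 8/5)
T3 shear: x ← x + 1/2·y: (-3, -11/5, 8/5) → (-41/10, -11/5, 8/5)
T4 shear: x ← x + 2·z: (-41/10, -11/5, 8/5) → (-9/10, -11/5, 8/5)
T5 rotate right-handed about the y-axis with cos θ = 8/17, sin θ = 15/17: (-9/10, -11/5, 8/5) → (84/85, -11/5, 263/170)
T6 reflect across x = 0: (84/85, -11/5, 263/170) → (-84/85, -11/5, 263/170)

T(p) = (-84/85, -11/5, 263/170)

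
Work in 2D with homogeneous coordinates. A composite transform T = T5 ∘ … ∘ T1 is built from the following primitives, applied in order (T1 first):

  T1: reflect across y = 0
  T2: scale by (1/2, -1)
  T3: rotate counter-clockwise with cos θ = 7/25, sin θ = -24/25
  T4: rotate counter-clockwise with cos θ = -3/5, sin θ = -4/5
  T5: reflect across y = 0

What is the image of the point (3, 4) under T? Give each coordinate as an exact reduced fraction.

T1 reflect across y = 0: (3, 4) → (3, -4)
T2 scale by (1/2, -1): (3, -4) → (3/2, 4)
T3 rotate counter-clockwise with cos θ = 7/25, sin θ = -24/25: (3/2, 4) → (213/50, -8/25)
T4 rotate counter-clockwise with cos θ = -3/5, sin θ = -4/5: (213/50, -8/25) → (-703/250, -402/125)
T5 reflect across y = 0: (-703/250, -402/125) → (-703/250, 402/125)

T(p) = (-703/250, 402/125)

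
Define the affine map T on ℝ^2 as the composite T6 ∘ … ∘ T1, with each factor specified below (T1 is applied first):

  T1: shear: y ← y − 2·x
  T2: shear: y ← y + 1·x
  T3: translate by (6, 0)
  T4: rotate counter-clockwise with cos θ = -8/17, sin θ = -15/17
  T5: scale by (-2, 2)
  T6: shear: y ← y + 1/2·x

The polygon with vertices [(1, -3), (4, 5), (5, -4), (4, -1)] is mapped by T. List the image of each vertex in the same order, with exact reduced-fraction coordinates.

T1 shear: y ← y − 2·x: (1, -3) → (1, -5); (4, 5) → (4, -3); (5, -4) → (5, -14); (4, -1) → (4, -9)
T2 shear: y ← y + 1·x: (1, -5) → (1, -4); (4, -3) → (4, 1); (5, -14) → (5, -9); (4, -9) → (4, -5)
T3 translate by (6, 0): (1, -4) → (7, -4); (4, 1) → (10, 1); (5, -9) → (11, -9); (4, -5) → (10, -5)
T4 rotate counter-clockwise with cos θ = -8/17, sin θ = -15/17: (7, -4) → (-116/17, -73/17); (10, 1) → (-65/17, -158/17); (11, -9) → (-223/17, -93/17); (10, -5) → (-155/17, -110/17)
T5 scale by (-2, 2): (-116/17, -73/17) → (232/17, -146/17); (-65/17, -158/17) → (130/17, -316/17); (-223/17, -93/17) → (446/17, -186/17); (-155/17, -110/17) → (310/17, -220/17)
T6 shear: y ← y + 1/2·x: (232/17, -146/17) → (232/17, -30/17); (130/17, -316/17) → (130/17, -251/17); (446/17, -186/17) → (446/17, 37/17); (310/17, -220/17) → (310/17, -65/17)

image vertices: (232/17, -30/17), (130/17, -251/17), (446/17, 37/17), (310/17, -65/17)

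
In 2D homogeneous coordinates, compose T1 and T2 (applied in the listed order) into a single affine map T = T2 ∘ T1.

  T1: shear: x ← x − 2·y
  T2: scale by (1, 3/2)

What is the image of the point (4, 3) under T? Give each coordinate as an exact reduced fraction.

T1 shear: x ← x − 2·y: (4, 3) → (-2, 3)
T2 scale by (1, 3/2): (-2, 3) → (-2, 9/2)

T(p) = (-2, 9/2)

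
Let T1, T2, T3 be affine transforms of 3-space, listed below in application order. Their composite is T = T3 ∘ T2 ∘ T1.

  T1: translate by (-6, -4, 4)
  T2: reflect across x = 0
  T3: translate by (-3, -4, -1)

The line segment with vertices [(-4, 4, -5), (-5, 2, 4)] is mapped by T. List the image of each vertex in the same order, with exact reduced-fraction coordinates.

image vertices: (7, -4, -2), (8, -6, 7)

T1 translate by (-6, -4, 4): (-4, 4, -5) → (-10, 0, -1); (-5, 2, 4) → (-11, -2, 8)
T2 reflect across x = 0: (-10, 0, -1) → (10, 0, -1); (-11, -2, 8) → (11, -2, 8)
T3 translate by (-3, -4, -1): (10, 0, -1) → (7, -4, -2); (11, -2, 8) → (8, -6, 7)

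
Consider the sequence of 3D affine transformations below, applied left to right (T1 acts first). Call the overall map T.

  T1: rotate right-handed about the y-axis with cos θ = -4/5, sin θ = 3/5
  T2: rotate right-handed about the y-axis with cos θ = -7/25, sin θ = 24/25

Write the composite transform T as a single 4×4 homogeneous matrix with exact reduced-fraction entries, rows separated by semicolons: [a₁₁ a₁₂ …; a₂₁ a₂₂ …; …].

T1 = [-4/5 0 3/5 0; 0 1 0 0; -3/5 0 -4/5 0; 0 0 0 1]
T2·T1 = [-44/125 0 -117/125 0; 0 1 0 0; 117/125 0 -44/125 0; 0 0 0 1]

T = [-44/125 0 -117/125 0; 0 1 0 0; 117/125 0 -44/125 0; 0 0 0 1]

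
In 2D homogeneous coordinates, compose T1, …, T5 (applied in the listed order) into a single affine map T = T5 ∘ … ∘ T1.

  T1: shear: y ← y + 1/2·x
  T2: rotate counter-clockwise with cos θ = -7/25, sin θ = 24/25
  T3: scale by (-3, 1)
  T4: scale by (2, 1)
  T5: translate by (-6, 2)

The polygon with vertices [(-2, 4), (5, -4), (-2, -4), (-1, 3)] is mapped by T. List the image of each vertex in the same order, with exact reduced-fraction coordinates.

T1 shear: y ← y + 1/2·x: (-2, 4) → (-2, 3); (5, -4) → (5, -3/2); (-2, -4) → (-2, -5); (-1, 3) → (-1, 5/2)
T2 rotate counter-clockwise with cos θ = -7/25, sin θ = 24/25: (-2, 3) → (-58/25, -69/25); (5, -3/2) → (1/25, 261/50); (-2, -5) → (134/25, -13/25); (-1, 5/2) → (-53/25, -83/50)
T3 scale by (-3, 1): (-58/25, -69/25) → (174/25, -69/25); (1/25, 261/50) → (-3/25, 261/50); (134/25, -13/25) → (-402/25, -13/25); (-53/25, -83/50) → (159/25, -83/50)
T4 scale by (2, 1): (174/25, -69/25) → (348/25, -69/25); (-3/25, 261/50) → (-6/25, 261/50); (-402/25, -13/25) → (-804/25, -13/25); (159/25, -83/50) → (318/25, -83/50)
T5 translate by (-6, 2): (348/25, -69/25) → (198/25, -19/25); (-6/25, 261/50) → (-156/25, 361/50); (-804/25, -13/25) → (-954/25, 37/25); (318/25, -83/50) → (168/25, 17/50)

image vertices: (198/25, -19/25), (-156/25, 361/50), (-954/25, 37/25), (168/25, 17/50)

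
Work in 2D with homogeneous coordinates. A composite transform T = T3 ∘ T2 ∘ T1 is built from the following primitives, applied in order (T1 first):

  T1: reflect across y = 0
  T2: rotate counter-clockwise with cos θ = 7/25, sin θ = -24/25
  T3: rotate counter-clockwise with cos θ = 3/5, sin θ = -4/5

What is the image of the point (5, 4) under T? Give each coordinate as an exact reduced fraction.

T(p) = (-31/5, -8/5)

T1 reflect across y = 0: (5, 4) → (5, -4)
T2 rotate counter-clockwise with cos θ = 7/25, sin θ = -24/25: (5, -4) → (-61/25, -148/25)
T3 rotate counter-clockwise with cos θ = 3/5, sin θ = -4/5: (-61/25, -148/25) → (-31/5, -8/5)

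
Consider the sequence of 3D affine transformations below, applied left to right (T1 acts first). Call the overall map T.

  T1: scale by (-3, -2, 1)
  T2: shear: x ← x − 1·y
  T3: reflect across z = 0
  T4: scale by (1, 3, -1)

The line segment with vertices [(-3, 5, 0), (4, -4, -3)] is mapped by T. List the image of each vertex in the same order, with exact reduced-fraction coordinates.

T1 scale by (-3, -2, 1): (-3, 5, 0) → (9, -10, 0); (4, -4, -3) → (-12, 8, -3)
T2 shear: x ← x − 1·y: (9, -10, 0) → (19, -10, 0); (-12, 8, -3) → (-20, 8, -3)
T3 reflect across z = 0: (19, -10, 0) → (19, -10, 0); (-20, 8, -3) → (-20, 8, 3)
T4 scale by (1, 3, -1): (19, -10, 0) → (19, -30, 0); (-20, 8, 3) → (-20, 24, -3)

image vertices: (19, -30, 0), (-20, 24, -3)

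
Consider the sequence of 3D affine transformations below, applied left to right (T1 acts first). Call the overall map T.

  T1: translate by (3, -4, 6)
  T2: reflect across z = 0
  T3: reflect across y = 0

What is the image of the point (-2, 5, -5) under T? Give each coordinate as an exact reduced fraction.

T(p) = (1, -1, -1)

T1 translate by (3, -4, 6): (-2, 5, -5) → (1, 1, 1)
T2 reflect across z = 0: (1, 1, 1) → (1, 1, -1)
T3 reflect across y = 0: (1, 1, -1) → (1, -1, -1)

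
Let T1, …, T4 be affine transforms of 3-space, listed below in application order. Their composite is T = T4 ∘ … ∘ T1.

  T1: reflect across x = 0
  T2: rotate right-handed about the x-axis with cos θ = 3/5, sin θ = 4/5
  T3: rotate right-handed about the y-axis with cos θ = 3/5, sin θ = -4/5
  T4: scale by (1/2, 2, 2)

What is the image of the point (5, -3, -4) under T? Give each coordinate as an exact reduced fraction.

T1 reflect across x = 0: (5, -3, -4) → (-5, -3, -4)
T2 rotate right-handed about the x-axis with cos θ = 3/5, sin θ = 4/5: (-5, -3, -4) → (-5, 7/5, -24/5)
T3 rotate right-handed about the y-axis with cos θ = 3/5, sin θ = -4/5: (-5, 7/5, -24/5) → (21/25, 7/5, -172/25)
T4 scale by (1/2, 2, 2): (21/25, 7/5, -172/25) → (21/50, 14/5, -344/25)

T(p) = (21/50, 14/5, -344/25)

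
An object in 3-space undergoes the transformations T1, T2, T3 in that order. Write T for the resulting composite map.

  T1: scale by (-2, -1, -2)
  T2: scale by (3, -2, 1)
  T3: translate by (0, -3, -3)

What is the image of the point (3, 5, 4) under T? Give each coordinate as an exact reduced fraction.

T(p) = (-18, 7, -11)

T1 scale by (-2, -1, -2): (3, 5, 4) → (-6, -5, -8)
T2 scale by (3, -2, 1): (-6, -5, -8) → (-18, 10, -8)
T3 translate by (0, -3, -3): (-18, 10, -8) → (-18, 7, -11)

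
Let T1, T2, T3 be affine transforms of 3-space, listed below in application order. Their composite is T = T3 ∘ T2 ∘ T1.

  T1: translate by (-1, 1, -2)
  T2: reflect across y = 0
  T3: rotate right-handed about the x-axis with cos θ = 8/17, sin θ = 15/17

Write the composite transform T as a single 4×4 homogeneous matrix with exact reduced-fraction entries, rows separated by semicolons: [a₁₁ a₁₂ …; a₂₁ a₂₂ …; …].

T = [1 0 0 -1; 0 -8/17 -15/17 22/17; 0 -15/17 8/17 -31/17; 0 0 0 1]

T1 = [1 0 0 -1; 0 1 0 1; 0 0 1 -2; 0 0 0 1]
T2·T1 = [1 0 0 -1; 0 -1 0 -1; 0 0 1 -2; 0 0 0 1]
T3·…·T1 = [1 0 0 -1; 0 -8/17 -15/17 22/17; 0 -15/17 8/17 -31/17; 0 0 0 1]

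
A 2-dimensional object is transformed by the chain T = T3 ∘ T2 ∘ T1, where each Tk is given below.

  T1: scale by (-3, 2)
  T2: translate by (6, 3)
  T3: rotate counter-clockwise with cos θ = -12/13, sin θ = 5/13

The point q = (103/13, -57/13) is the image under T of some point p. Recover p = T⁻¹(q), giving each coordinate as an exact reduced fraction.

p = (5, -1)

T1 = [-3 0 0; 0 2 0; 0 0 1]
T2·T1 = [-3 0 6; 0 2 3; 0 0 1]
T3·…·T1 = [36/13 -10/13 -87/13; -15/13 -24/13 -6/13; 0 0 1]
det M = -6; M⁻¹ = [4/13 -5/39 2; -5/26 -6/13 -3/2; 0 0 1]
M⁻¹ · (103/13, -57/13)ᵀ = (5, -1)ᵀ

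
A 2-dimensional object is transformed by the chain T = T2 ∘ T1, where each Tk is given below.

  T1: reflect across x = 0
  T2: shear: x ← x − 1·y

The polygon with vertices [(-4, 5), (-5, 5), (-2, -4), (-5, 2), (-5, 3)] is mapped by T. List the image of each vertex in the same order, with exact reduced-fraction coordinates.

image vertices: (-1, 5), (0, 5), (6, -4), (3, 2), (2, 3)

T1 reflect across x = 0: (-4, 5) → (4, 5); (-5, 5) → (5, 5); (-2, -4) → (2, -4); (-5, 2) → (5, 2); (-5, 3) → (5, 3)
T2 shear: x ← x − 1·y: (4, 5) → (-1, 5); (5, 5) → (0, 5); (2, -4) → (6, -4); (5, 2) → (3, 2); (5, 3) → (2, 3)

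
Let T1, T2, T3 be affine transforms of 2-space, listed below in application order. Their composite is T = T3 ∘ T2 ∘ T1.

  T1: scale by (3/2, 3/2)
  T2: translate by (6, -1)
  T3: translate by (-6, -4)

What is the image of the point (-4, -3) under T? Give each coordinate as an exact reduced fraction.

T(p) = (-6, -19/2)

T1 scale by (3/2, 3/2): (-4, -3) → (-6, -9/2)
T2 translate by (6, -1): (-6, -9/2) → (0, -11/2)
T3 translate by (-6, -4): (0, -11/2) → (-6, -19/2)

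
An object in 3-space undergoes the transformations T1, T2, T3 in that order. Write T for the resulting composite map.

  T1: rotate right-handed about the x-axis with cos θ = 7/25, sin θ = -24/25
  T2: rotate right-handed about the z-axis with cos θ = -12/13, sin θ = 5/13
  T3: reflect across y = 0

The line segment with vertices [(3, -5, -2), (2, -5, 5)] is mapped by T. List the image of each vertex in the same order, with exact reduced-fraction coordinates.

T1 rotate right-handed about the x-axis with cos θ = 7/25, sin θ = -24/25: (3, -5, -2) → (3, -83/25, 106/25); (2, -5, 5) → (2, 17/5, 31/5)
T2 rotate right-handed about the z-axis with cos θ = -12/13, sin θ = 5/13: (3, -83/25, 106/25) → (-97/65, 1371/325, 106/25); (2, 17/5, 31/5) → (-41/13, -154/65, 31/5)
T3 reflect across y = 0: (-97/65, 1371/325, 106/25) → (-97/65, -1371/325, 106/25); (-41/13, -154/65, 31/5) → (-41/13, 154/65, 31/5)

image vertices: (-97/65, -1371/325, 106/25), (-41/13, 154/65, 31/5)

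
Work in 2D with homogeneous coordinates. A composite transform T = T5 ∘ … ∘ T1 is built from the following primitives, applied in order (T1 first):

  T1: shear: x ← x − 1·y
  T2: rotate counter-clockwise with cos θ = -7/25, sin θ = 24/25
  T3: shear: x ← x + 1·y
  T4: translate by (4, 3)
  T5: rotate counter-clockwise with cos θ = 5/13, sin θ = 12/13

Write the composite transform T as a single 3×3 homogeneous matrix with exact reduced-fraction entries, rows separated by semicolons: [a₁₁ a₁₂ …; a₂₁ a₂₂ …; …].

T = [-203/325 132/325 -16/13; 324/325 -731/325 63/13; 0 0 1]

T1 = [1 -1 0; 0 1 0; 0 0 1]
T2·T1 = [-7/25 -17/25 0; 24/25 -31/25 0; 0 0 1]
T3·…·T1 = [17/25 -48/25 0; 24/25 -31/25 0; 0 0 1]
T4·…·T1 = [17/25 -48/25 4; 24/25 -31/25 3; 0 0 1]
T5·…·T1 = [-203/325 132/325 -16/13; 324/325 -731/325 63/13; 0 0 1]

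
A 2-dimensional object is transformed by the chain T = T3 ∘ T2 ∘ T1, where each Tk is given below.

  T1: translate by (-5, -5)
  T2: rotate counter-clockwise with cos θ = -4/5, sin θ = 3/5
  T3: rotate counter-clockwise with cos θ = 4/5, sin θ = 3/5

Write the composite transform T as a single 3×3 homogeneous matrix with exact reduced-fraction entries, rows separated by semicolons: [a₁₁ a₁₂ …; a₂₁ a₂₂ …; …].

T = [-1 0 5; 0 -1 5; 0 0 1]

T1 = [1 0 -5; 0 1 -5; 0 0 1]
T2·T1 = [-4/5 -3/5 7; 3/5 -4/5 1; 0 0 1]
T3·…·T1 = [-1 0 5; 0 -1 5; 0 0 1]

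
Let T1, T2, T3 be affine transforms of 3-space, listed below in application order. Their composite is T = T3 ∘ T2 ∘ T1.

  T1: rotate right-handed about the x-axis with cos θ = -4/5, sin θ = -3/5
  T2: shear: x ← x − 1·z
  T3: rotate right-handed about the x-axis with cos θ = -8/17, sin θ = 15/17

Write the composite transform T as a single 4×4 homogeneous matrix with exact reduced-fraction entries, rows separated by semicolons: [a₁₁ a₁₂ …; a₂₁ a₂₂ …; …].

T1 = [1 0 0 0; 0 -4/5 3/5 0; 0 -3/5 -4/5 0; 0 0 0 1]
T2·T1 = [1 3/5 4/5 0; 0 -4/5 3/5 0; 0 -3/5 -4/5 0; 0 0 0 1]
T3·…·T1 = [1 3/5 4/5 0; 0 77/85 36/85 0; 0 -36/85 77/85 0; 0 0 0 1]

T = [1 3/5 4/5 0; 0 77/85 36/85 0; 0 -36/85 77/85 0; 0 0 0 1]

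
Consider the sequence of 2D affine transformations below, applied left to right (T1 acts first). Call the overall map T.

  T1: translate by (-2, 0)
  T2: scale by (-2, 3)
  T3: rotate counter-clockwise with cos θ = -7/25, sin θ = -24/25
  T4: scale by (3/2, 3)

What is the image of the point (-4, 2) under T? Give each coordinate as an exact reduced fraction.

T1 translate by (-2, 0): (-4, 2) → (-6, 2)
T2 scale by (-2, 3): (-6, 2) → (12, 6)
T3 rotate counter-clockwise with cos θ = -7/25, sin θ = -24/25: (12, 6) → (12/5, -66/5)
T4 scale by (3/2, 3): (12/5, -66/5) → (18/5, -198/5)

T(p) = (18/5, -198/5)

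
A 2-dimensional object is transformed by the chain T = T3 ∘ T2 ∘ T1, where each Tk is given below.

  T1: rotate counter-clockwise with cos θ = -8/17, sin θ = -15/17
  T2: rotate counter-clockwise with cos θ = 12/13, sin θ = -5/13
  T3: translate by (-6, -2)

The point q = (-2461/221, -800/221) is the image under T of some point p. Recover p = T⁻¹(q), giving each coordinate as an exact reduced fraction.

p = (5, -2)

T1 = [-8/17 15/17 0; -15/17 -8/17 0; 0 0 1]
T2·T1 = [-171/221 140/221 0; -140/221 -171/221 0; 0 0 1]
T3·…·T1 = [-171/221 140/221 -6; -140/221 -171/221 -2; 0 0 1]
det M = 1; M⁻¹ = [-171/221 -140/221 -1306/221; 140/221 -171/221 498/221; 0 0 1]
M⁻¹ · (-2461/221, -800/221)ᵀ = (5, -2)ᵀ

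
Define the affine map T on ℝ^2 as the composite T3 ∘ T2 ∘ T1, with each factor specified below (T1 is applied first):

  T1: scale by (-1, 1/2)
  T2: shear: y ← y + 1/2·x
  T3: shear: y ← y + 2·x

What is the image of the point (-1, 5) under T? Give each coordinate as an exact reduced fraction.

T1 scale by (-1, 1/2): (-1, 5) → (1, 5/2)
T2 shear: y ← y + 1/2·x: (1, 5/2) → (1, 3)
T3 shear: y ← y + 2·x: (1, 3) → (1, 5)

T(p) = (1, 5)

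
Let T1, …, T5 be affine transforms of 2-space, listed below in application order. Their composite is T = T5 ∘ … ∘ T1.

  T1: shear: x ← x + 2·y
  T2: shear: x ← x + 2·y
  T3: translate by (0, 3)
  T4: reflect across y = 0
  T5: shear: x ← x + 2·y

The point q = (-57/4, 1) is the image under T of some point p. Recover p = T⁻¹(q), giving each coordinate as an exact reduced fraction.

T1 = [1 2 0; 0 1 0; 0 0 1]
T2·T1 = [1 4 0; 0 1 0; 0 0 1]
T3·…·T1 = [1 4 0; 0 1 3; 0 0 1]
T4·…·T1 = [1 4 0; 0 -1 -3; 0 0 1]
T5·…·T1 = [1 2 -6; 0 -1 -3; 0 0 1]
det M = -1; M⁻¹ = [1 2 12; 0 -1 -3; 0 0 1]
M⁻¹ · (-57/4, 1)ᵀ = (-1/4, -4)ᵀ

p = (-1/4, -4)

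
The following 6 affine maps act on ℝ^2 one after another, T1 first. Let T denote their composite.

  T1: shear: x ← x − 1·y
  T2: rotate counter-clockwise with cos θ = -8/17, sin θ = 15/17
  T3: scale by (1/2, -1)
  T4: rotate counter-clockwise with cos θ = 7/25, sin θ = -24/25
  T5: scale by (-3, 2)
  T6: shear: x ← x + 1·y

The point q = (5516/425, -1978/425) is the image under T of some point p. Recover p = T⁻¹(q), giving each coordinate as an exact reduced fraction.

p = (1, -4)

T1 = [1 -1 0; 0 1 0; 0 0 1]
T2·T1 = [-8/17 -7/17 0; 15/17 -23/17 0; 0 0 1]
T3·…·T1 = [-4/17 -7/34 0; -15/17 23/17 0; 0 0 1]
T4·…·T1 = [-388/425 211/170 0; -9/425 49/85 0; 0 0 1]
T5·…·T1 = [1164/425 -633/170 0; -18/425 98/85 0; 0 0 1]
T6·…·T1 = [1146/425 -437/170 0; -18/425 98/85 0; 0 0 1]
det M = 3; M⁻¹ = [98/255 437/510 0; 6/425 382/425 0; 0 0 1]
M⁻¹ · (5516/425, -1978/425)ᵀ = (1, -4)ᵀ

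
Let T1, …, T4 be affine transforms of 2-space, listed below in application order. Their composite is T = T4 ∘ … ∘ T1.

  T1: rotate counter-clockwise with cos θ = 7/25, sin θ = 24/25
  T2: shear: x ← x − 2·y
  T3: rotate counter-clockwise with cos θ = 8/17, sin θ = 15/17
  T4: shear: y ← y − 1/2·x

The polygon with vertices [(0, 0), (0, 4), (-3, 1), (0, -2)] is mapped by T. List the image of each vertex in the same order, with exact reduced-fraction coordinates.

T1 rotate counter-clockwise with cos θ = 7/25, sin θ = 24/25: (0, 0) → (0, 0); (0, 4) → (-96/25, 28/25); (-3, 1) → (-9/5, -13/5); (0, -2) → (48/25, -14/25)
T2 shear: x ← x − 2·y: (0, 0) → (0, 0); (-96/25, 28/25) → (-152/25, 28/25); (-9/5, -13/5) → (17/5, -13/5); (48/25, -14/25) → (76/25, -14/25)
T3 rotate counter-clockwise with cos θ = 8/17, sin θ = 15/17: (0, 0) → (0, 0); (-152/25, 28/25) → (-1636/425, -2056/425); (17/5, -13/5) → (331/85, 151/85); (76/25, -14/25) → (818/425, 1028/425)
T4 shear: y ← y − 1/2·x: (0, 0) → (0, 0); (-1636/425, -2056/425) → (-1636/425, -1238/425); (331/85, 151/85) → (331/85, -29/170); (818/425, 1028/425) → (818/425, 619/425)

image vertices: (0, 0), (-1636/425, -1238/425), (331/85, -29/170), (818/425, 619/425)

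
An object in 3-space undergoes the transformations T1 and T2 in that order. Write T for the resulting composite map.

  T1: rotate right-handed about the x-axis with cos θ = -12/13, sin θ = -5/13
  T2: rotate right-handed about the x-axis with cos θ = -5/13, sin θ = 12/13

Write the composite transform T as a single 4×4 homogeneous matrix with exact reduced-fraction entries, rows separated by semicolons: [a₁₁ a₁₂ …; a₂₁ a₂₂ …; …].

T = [1 0 0 0; 0 120/169 119/169 0; 0 -119/169 120/169 0; 0 0 0 1]

T1 = [1 0 0 0; 0 -12/13 5/13 0; 0 -5/13 -12/13 0; 0 0 0 1]
T2·T1 = [1 0 0 0; 0 120/169 119/169 0; 0 -119/169 120/169 0; 0 0 0 1]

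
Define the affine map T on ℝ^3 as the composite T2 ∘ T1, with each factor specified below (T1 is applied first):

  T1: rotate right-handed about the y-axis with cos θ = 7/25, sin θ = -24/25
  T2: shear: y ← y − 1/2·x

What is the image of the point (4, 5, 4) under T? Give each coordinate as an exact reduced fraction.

T1 rotate right-handed about the y-axis with cos θ = 7/25, sin θ = -24/25: (4, 5, 4) → (-68/25, 5, 124/25)
T2 shear: y ← y − 1/2·x: (-68/25, 5, 124/25) → (-68/25, 159/25, 124/25)

T(p) = (-68/25, 159/25, 124/25)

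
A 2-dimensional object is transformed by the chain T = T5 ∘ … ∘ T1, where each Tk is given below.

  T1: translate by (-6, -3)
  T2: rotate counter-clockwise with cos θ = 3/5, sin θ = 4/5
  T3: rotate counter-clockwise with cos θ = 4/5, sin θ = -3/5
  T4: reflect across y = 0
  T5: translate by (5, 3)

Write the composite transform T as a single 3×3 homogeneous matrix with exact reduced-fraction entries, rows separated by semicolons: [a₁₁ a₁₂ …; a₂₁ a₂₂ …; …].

T = [24/25 -7/25 2/25; -7/25 -24/25 189/25; 0 0 1]

T1 = [1 0 -6; 0 1 -3; 0 0 1]
T2·T1 = [3/5 -4/5 -6/5; 4/5 3/5 -33/5; 0 0 1]
T3·…·T1 = [24/25 -7/25 -123/25; 7/25 24/25 -114/25; 0 0 1]
T4·…·T1 = [24/25 -7/25 -123/25; -7/25 -24/25 114/25; 0 0 1]
T5·…·T1 = [24/25 -7/25 2/25; -7/25 -24/25 189/25; 0 0 1]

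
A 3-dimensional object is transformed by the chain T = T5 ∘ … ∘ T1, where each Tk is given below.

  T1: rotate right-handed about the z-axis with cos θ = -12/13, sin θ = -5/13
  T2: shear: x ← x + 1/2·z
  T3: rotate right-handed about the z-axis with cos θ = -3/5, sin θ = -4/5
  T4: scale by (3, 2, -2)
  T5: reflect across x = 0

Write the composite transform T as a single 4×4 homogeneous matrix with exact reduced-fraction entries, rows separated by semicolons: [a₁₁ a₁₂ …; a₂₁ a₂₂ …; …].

T = [-48/65 189/65 9/10 0; 126/65 32/65 -4/5 0; 0 0 -2 0; 0 0 0 1]

T1 = [-12/13 5/13 0 0; -5/13 -12/13 0 0; 0 0 1 0; 0 0 0 1]
T2·T1 = [-12/13 5/13 1/2 0; -5/13 -12/13 0 0; 0 0 1 0; 0 0 0 1]
T3·…·T1 = [16/65 -63/65 -3/10 0; 63/65 16/65 -2/5 0; 0 0 1 0; 0 0 0 1]
T4·…·T1 = [48/65 -189/65 -9/10 0; 126/65 32/65 -4/5 0; 0 0 -2 0; 0 0 0 1]
T5·…·T1 = [-48/65 189/65 9/10 0; 126/65 32/65 -4/5 0; 0 0 -2 0; 0 0 0 1]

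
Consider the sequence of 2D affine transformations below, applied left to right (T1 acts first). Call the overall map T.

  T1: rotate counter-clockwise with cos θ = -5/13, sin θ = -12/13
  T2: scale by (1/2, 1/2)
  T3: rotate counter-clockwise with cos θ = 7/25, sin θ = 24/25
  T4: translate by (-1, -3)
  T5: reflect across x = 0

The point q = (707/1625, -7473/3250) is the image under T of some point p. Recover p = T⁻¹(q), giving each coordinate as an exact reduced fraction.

T1 = [-5/13 12/13 0; -12/13 -5/13 0; 0 0 1]
T2·T1 = [-5/26 6/13 0; -6/13 -5/26 0; 0 0 1]
T3·…·T1 = [253/650 102/325 0; -102/325 253/650 0; 0 0 1]
T4·…·T1 = [253/650 102/325 -1; -102/325 253/650 -3; 0 0 1]
T5·…·T1 = [-253/650 -102/325 1; -102/325 253/650 -3; 0 0 1]
det M = -1/4; M⁻¹ = [-506/325 -408/325 -718/325; -408/325 506/325 1926/325; 0 0 1]
M⁻¹ · (707/1625, -7473/3250)ᵀ = (0, 9/5)ᵀ

p = (0, 9/5)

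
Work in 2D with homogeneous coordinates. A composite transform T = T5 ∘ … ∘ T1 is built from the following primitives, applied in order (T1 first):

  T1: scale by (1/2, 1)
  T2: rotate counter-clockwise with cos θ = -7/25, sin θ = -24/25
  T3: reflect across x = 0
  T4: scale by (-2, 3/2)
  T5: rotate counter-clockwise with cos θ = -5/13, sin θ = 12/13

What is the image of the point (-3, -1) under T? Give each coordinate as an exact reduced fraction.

T(p) = (-639/325, -1293/650)

T1 scale by (1/2, 1): (-3, -1) → (-3/2, -1)
T2 rotate counter-clockwise with cos θ = -7/25, sin θ = -24/25: (-3/2, -1) → (-27/50, 43/25)
T3 reflect across x = 0: (-27/50, 43/25) → (27/50, 43/25)
T4 scale by (-2, 3/2): (27/50, 43/25) → (-27/25, 129/50)
T5 rotate counter-clockwise with cos θ = -5/13, sin θ = 12/13: (-27/25, 129/50) → (-639/325, -1293/650)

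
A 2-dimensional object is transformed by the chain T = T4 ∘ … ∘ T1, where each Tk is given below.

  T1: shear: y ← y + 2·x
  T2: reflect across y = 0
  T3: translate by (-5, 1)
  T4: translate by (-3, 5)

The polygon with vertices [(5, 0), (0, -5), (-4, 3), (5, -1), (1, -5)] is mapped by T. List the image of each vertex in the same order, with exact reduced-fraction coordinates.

image vertices: (-3, -4), (-8, 11), (-12, 11), (-3, -3), (-7, 9)

T1 shear: y ← y + 2·x: (5, 0) → (5, 10); (0, -5) → (0, -5); (-4, 3) → (-4, -5); (5, -1) → (5, 9); (1, -5) → (1, -3)
T2 reflect across y = 0: (5, 10) → (5, -10); (0, -5) → (0, 5); (-4, -5) → (-4, 5); (5, 9) → (5, -9); (1, -3) → (1, 3)
T3 translate by (-5, 1): (5, -10) → (0, -9); (0, 5) → (-5, 6); (-4, 5) → (-9, 6); (5, -9) → (0, -8); (1, 3) → (-4, 4)
T4 translate by (-3, 5): (0, -9) → (-3, -4); (-5, 6) → (-8, 11); (-9, 6) → (-12, 11); (0, -8) → (-3, -3); (-4, 4) → (-7, 9)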